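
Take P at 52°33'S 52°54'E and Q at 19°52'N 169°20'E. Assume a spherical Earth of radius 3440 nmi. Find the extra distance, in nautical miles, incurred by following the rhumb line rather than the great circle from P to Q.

Great circle: cos σ = sin φ₁ sin φ₂ + cos φ₁ cos φ₂ cos Δλ,  σ = 2.1228 rad → d_gc = 7302.3 nmi
Rhumb line: Δψ = +1.4358, q = Δφ/Δψ = 0.8803, d_rh = R√(Δφ²+q²Δλ²) = 7534.9 nmi
Excess = 7534.9 − 7302.3 = 232.6 ≈ 233 nmi

233 nmi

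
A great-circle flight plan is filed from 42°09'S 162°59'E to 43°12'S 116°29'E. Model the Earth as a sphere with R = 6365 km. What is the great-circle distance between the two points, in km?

3750 km

Haversine: a = sin²(Δφ/2)+cos φ₁ cos φ₂ sin²(Δλ/2) = 0.08430;  σ = 2·atan2(√a,√(1−a))
σ = 33.757° → d = Rσ = 6365·0.58917 = 3750 km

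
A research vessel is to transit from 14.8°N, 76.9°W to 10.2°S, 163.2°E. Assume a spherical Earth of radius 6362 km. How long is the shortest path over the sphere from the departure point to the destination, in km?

Haversine: a = sin²(Δφ/2)+cos φ₁ cos φ₂ sin²(Δλ/2) = 0.75978;  σ = 2·atan2(√a,√(1−a))
σ = 121.303° → d = Rσ = 6362·2.11714 = 13469 km

13469 km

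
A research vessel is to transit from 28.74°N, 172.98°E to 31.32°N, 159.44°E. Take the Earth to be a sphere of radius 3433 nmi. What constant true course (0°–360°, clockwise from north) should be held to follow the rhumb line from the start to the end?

282.4°

Δψ = ln[tan(π/4+φ₂/2)/tan(π/4+φ₁/2)] = +0.0520
Δλ = -0.2363 rad (taken the short way round)
course = atan2(Δλ, Δψ) = 282.41°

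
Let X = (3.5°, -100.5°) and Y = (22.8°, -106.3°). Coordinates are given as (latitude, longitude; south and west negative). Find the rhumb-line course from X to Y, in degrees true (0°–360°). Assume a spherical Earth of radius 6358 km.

Δψ = ln[tan(π/4+φ₂/2)/tan(π/4+φ₁/2)] = +0.3477
Δλ = -0.1012 rad (taken the short way round)
course = atan2(Δλ, Δψ) = 343.77°

343.8°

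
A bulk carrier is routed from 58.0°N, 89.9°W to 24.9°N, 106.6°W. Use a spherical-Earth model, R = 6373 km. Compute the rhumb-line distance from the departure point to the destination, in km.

3918 km

Rhumb course C = atan2(Δλ, Δψ) with Δψ = ln[tan(π/4+φ₂/2)/tan(π/4+φ₁/2)] = -0.8002, Δλ = -0.2915 → C = 200.01°
d = R·|Δφ| / |cos C| = 6373·0.57770 / 0.93961 = 3918 km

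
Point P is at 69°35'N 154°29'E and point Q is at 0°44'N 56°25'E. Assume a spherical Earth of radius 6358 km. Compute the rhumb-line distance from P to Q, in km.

Δψ = ln[tan(π/4+φ₂/2)/tan(π/4+φ₁/2)] = -1.7016;  Δφ = -1.2017 rad,  Δλ = -1.7116 rad
q = Δφ/Δψ = 0.7062
d = R·√(Δφ² + q²Δλ²) = 6358·1.70442 = 10837 km

10837 km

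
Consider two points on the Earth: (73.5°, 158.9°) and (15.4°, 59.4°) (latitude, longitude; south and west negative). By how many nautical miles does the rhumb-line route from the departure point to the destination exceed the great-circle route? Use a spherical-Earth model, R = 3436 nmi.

Great circle: cos σ = sin φ₁ sin φ₂ + cos φ₁ cos φ₂ cos Δλ,  σ = 1.3598 rad → d_gc = 4672.3 nmi
Rhumb line: Δψ = -1.6590, q = Δφ/Δψ = 0.6112, d_rh = R√(Δφ²+q²Δλ²) = 5044.0 nmi
Excess = 5044.0 − 4672.3 = 371.7 ≈ 372 nmi

372 nmi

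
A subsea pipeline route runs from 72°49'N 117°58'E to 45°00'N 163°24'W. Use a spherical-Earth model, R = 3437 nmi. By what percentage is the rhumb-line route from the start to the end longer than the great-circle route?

Great circle: σ = 0.7717 rad → d_gc = Rσ = 2652.4 nmi
Rhumb: Δφ = -0.4855, Δλ = +1.3724, Δψ = -1.0085, q = Δφ/Δψ = 0.4814 → d_rh = R√(Δφ²+q²Δλ²) = 2817.9 nmi
Excess = (2817.9 − 2652.4) / 2652.4 = 165.5 / 2652.4 = 6.24% ≈ 6.2%

6.2%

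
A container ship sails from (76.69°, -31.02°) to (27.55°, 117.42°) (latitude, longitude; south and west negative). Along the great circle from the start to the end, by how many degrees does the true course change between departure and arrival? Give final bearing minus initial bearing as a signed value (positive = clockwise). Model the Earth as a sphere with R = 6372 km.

+143.9°

At departure: θ₁ = atan2(sin Δλ cos φ₂, cos φ₁ sin φ₂ − sin φ₁ cos φ₂ cos Δλ) = 28.87°
At arrival: θ₂ = atan2(sin Δλ cos φ₁, −cos φ₂ sin φ₁ + sin φ₂ cos φ₁ cos Δλ) = 172.80°
Δθ = θ₂ − θ₁ = +143.9°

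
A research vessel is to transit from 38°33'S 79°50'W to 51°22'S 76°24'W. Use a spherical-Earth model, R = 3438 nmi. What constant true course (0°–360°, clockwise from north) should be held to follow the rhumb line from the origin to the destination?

Δψ = ln[tan(π/4+φ₂/2)/tan(π/4+φ₁/2)] = -0.3181
Δλ = +0.0599 rad (taken the short way round)
course = atan2(Δλ, Δψ) = 169.33°

169.3°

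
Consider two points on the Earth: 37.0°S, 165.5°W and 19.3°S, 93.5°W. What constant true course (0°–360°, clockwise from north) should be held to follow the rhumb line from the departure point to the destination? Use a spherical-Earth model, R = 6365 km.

Meridional parts: M(φ₁)=-0.6960, M(φ₂)=-0.3434 → ΔM = +0.3526;  Δλ = +1.2566 rad
tan C = Δλ / ΔM = +3.5641 → C = 74.33°

74.3°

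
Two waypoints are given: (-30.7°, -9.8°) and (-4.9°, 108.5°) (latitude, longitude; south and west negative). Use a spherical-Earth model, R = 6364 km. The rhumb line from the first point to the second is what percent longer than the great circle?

2.9%

Great circle: σ = 1.9418 rad → d_gc = Rσ = 12357.6 km
Rhumb: Δφ = +0.4503, Δλ = +2.0647, Δψ = +0.4778, q = Δφ/Δψ = 0.9424 → d_rh = R√(Δφ²+q²Δλ²) = 12709.8 km
Excess = (12709.8 − 12357.6) / 12357.6 = 352.2 / 12357.6 = 2.8501% ≈ 2.9%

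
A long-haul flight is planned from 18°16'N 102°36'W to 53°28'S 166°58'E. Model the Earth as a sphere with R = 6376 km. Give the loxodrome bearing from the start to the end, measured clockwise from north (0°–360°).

Meridional parts: M(φ₁)=+0.3244, M(φ₂)=-1.1084 → ΔM = -1.4328;  Δλ = -1.5784 rad
tan C = Δλ / ΔM = +1.1016 → C = 227.77°

227.8°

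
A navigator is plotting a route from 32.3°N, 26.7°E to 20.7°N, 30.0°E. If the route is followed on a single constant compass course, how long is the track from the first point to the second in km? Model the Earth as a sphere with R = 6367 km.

Rhumb course C = atan2(Δλ, Δψ) with Δψ = ln[tan(π/4+φ₂/2)/tan(π/4+φ₁/2)] = -0.2268, Δλ = +0.0576 → C = 165.75°
d = R·|Δφ| / |cos C| = 6367·0.20246 / 0.96924 = 1330 km

1330 km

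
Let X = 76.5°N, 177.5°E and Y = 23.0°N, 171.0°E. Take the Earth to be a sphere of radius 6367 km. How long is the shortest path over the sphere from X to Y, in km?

cos σ = sin φ₁ sin φ₂ + cos φ₁ cos φ₂ cos Δλ
      = sin(76.50°)sin(23.00°) + cos(76.50°)cos(23.00°)cos(-6.50°) = 0.5934
σ = 53.598° → d = Rσ = 6367·0.93547 = 5956 km

5956 km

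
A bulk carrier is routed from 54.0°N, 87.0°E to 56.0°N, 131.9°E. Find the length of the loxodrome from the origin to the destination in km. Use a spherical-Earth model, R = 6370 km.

2871 km

Rhumb course C = atan2(Δλ, Δψ) with Δψ = ln[tan(π/4+φ₂/2)/tan(π/4+φ₁/2)] = +0.0609, Δλ = +0.7837 → C = 85.56°
d = R·|Δφ| / |cos C| = 6370·0.03491 / 0.07745 = 2871 km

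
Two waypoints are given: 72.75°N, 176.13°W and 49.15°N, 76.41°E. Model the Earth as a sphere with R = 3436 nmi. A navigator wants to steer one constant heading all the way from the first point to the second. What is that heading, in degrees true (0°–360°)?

Meridional parts: M(φ₁)=+1.8860, M(φ₂)=+0.9878 → ΔM = -0.8982;  Δλ = -1.8755 rad
tan C = Δλ / ΔM = +2.0882 → C = 244.41°

244.4°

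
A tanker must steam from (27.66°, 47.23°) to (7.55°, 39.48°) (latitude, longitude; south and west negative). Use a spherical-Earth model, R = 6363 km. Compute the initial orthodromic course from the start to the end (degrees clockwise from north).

N = sin Δλ·cos φ₂ = -0.1337;  D = cos φ₁ sin φ₂ − sin φ₁ cos φ₂ cos Δλ = -0.3396
initial course = atan2(N, D) = 201.49°

201.5°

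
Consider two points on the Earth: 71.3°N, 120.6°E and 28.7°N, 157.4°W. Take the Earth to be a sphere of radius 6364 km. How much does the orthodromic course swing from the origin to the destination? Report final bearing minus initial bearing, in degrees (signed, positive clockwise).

+71.1°

Initial bearing θ₁ = atan2(sin Δλ cos φ₂, cos φ₁ sin φ₂ − sin φ₁ cos φ₂ cos Δλ) = 87.47°
Final bearing θ₂ = (initial bearing from the destination back to the start) + 180° = 158.58°
Δθ = θ₂ − θ₁ = +71.1°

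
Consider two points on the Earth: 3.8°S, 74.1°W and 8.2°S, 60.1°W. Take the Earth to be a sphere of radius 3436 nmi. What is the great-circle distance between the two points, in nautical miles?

cos σ = sin φ₁ sin φ₂ + cos φ₁ cos φ₂ cos Δλ
      = sin(-3.80°)sin(-8.20°) + cos(-3.80°)cos(-8.20°)cos(14.00°) = 0.9677
σ = 14.598° → d = Rσ = 3436·0.25479 = 875 nmi

875 nmi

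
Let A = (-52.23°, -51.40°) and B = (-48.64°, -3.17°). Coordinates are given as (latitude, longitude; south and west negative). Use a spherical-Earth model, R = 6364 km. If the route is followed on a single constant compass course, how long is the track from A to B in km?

3433 km

Rhumb course C = atan2(Δλ, Δψ) with Δψ = ln[tan(π/4+φ₂/2)/tan(π/4+φ₁/2)] = +0.0984, Δλ = +0.8418 → C = 83.33°
d = R·|Δφ| / |cos C| = 6364·0.06266 / 0.11614 = 3433 km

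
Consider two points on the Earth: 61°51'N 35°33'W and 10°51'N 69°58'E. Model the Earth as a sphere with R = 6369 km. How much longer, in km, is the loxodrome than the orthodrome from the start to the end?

691 km

Great circle: cos σ = sin φ₁ sin φ₂ + cos φ₁ cos φ₂ cos Δλ,  σ = 1.5288 rad → d_gc = 9736.7 km
Rhumb line: Δψ = -1.1929, q = Δφ/Δψ = 0.7462, d_rh = R√(Δφ²+q²Δλ²) = 10427.7 km
Excess = 10427.7 − 9736.7 = 691.0 ≈ 691 km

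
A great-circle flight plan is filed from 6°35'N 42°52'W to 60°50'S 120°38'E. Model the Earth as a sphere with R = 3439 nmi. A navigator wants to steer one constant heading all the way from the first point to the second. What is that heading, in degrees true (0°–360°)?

Meridional parts: M(φ₁)=+0.1152, M(φ₂)=-1.3464 → ΔM = -1.4616;  Δλ = +2.8536 rad
tan C = Δλ / ΔM = -1.9524 → C = 117.12°

117.1°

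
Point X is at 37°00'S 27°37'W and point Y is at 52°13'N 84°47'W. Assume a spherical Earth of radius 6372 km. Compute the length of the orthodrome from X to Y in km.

11359 km

Haversine: a = sin²(Δφ/2)+cos φ₁ cos φ₂ sin²(Δλ/2) = 0.60517;  σ = 2·atan2(√a,√(1−a))
σ = 102.142° → d = Rσ = 6372·1.78271 = 11359 km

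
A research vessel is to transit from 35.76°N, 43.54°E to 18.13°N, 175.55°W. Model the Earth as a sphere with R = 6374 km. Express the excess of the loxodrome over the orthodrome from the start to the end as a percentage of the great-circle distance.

Great circle: σ = 2.0006 rad → d_gc = Rσ = 12752.0 km
Rhumb: Δφ = -0.3077, Δλ = +2.4593, Δψ = -0.3473, q = Δφ/Δψ = 0.8861 → d_rh = R√(Δφ²+q²Δλ²) = 14027.9 km
Excess = (14027.9 − 12752.0) / 12752.0 = 1275.9 / 12752.0 = 10.01% ≈ 10.0%

10.0%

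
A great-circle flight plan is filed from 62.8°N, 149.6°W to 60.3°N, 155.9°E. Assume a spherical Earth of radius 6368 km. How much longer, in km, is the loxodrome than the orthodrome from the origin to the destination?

85 km

Great circle: cos σ = sin φ₁ sin φ₂ + cos φ₁ cos φ₂ cos Δλ,  σ = 0.4416 rad → d_gc = 2811.8 km
Rhumb line: Δψ = -0.0916, q = Δφ/Δψ = 0.4761, d_rh = R√(Δφ²+q²Δλ²) = 2897.2 km
Excess = 2897.2 − 2811.8 = 85.4 ≈ 85 km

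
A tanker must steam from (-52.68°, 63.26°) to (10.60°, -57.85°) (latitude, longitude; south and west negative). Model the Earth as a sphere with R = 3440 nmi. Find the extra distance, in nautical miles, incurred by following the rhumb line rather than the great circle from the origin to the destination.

345 nmi

Great circle: cos σ = sin φ₁ sin φ₂ + cos φ₁ cos φ₂ cos Δλ,  σ = 2.0423 rad → d_gc = 7025.4 nmi
Rhumb line: Δψ = +1.2717, q = Δφ/Δψ = 0.8685, d_rh = R√(Δφ²+q²Δλ²) = 7370.0 nmi
Excess = 7370.0 − 7025.4 = 344.6 ≈ 345 nmi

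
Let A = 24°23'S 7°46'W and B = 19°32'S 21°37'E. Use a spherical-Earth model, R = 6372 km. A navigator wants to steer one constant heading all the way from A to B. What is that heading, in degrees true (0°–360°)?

Δψ = ln[tan(π/4+φ₂/2)/tan(π/4+φ₁/2)] = +0.0913
Δλ = +0.5128 rad (taken the short way round)
course = atan2(Δλ, Δψ) = 79.90°

79.9°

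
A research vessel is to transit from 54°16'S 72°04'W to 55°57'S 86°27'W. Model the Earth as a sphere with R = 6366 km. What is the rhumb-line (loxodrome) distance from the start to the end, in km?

933 km

Rhumb course C = atan2(Δλ, Δψ) with Δψ = ln[tan(π/4+φ₂/2)/tan(π/4+φ₁/2)] = -0.0514, Δλ = -0.2510 → C = 258.44°
d = R·|Δφ| / |cos C| = 6366·0.02938 / 0.20048 = 933 km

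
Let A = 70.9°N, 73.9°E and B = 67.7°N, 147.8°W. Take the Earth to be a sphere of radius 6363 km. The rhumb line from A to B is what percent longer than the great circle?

Great circle: σ = 0.6736 rad → d_gc = Rσ = 4286.2 km
Rhumb: Δφ = -0.0559, Δλ = +2.4138, Δψ = -0.1583, q = Δφ/Δψ = 0.3528 → d_rh = R√(Δφ²+q²Δλ²) = 5430.0 km
Excess = (5430.0 − 4286.2) / 4286.2 = 1143.8 / 4286.2 = 26.69% ≈ 26.7%

26.7%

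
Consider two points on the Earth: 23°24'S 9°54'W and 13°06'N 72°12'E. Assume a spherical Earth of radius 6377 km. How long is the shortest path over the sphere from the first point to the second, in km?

9807 km

Haversine: a = sin²(Δφ/2)+cos φ₁ cos φ₂ sin²(Δλ/2) = 0.48358;  σ = 2·atan2(√a,√(1−a))
σ = 88.118° → d = Rσ = 6377·1.53795 = 9807 km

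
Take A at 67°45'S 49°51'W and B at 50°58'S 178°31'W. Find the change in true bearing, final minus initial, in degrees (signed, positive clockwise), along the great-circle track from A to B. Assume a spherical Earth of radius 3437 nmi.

Initial bearing θ₁ = atan2(sin Δλ cos φ₂, cos φ₁ sin φ₂ − sin φ₁ cos φ₂ cos Δλ) = 216.76°
Final bearing θ₂ = (initial bearing from the destination back to the start) + 180° = 338.91°
Δθ = θ₂ − θ₁ = +122.2°

+122.2°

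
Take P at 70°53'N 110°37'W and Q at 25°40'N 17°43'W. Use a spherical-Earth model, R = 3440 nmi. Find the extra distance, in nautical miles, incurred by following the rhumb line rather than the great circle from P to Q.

295 nmi

Great circle: cos σ = sin φ₁ sin φ₂ + cos φ₁ cos φ₂ cos Δλ,  σ = 1.1655 rad → d_gc = 4009.2 nmi
Rhumb line: Δψ = -1.3177, q = Δφ/Δψ = 0.5989, d_rh = R√(Δφ²+q²Δλ²) = 4304.5 nmi
Excess = 4304.5 − 4009.2 = 295.3 ≈ 295 nmi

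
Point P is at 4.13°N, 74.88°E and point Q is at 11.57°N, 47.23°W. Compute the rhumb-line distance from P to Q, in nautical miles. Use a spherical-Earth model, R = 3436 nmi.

Δψ = ln[tan(π/4+φ₂/2)/tan(π/4+φ₁/2)] = +0.1312;  Δφ = +0.1299 rad,  Δλ = -2.1312 rad
q = Δφ/Δψ = 0.9899
d = R·√(Δφ² + q²Δλ²) = 3436·2.11370 = 7263 nmi

7263 nmi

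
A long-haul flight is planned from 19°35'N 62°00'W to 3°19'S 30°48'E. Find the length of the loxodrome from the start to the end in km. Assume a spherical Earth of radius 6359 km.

10439 km

Rhumb course C = atan2(Δλ, Δψ) with Δψ = ln[tan(π/4+φ₂/2)/tan(π/4+φ₁/2)] = -0.4066, Δλ = +1.6197 → C = 104.09°
d = R·|Δφ| / |cos C| = 6359·0.39968 / 0.24347 = 10439 km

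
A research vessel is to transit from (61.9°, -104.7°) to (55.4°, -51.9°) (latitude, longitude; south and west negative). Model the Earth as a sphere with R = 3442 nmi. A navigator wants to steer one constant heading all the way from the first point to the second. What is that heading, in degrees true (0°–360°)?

103.4°

Δψ = ln[tan(π/4+φ₂/2)/tan(π/4+φ₁/2)] = -0.2188
Δλ = +0.9215 rad (taken the short way round)
course = atan2(Δλ, Δψ) = 103.36°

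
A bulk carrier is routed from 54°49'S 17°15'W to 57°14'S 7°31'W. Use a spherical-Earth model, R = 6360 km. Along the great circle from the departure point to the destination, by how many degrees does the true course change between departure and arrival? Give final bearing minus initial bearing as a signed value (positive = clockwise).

-8.1°

Initial bearing θ₁ = atan2(sin Δλ cos φ₂, cos φ₁ sin φ₂ − sin φ₁ cos φ₂ cos Δλ) = 117.94°
Final bearing θ₂ = (initial bearing from the destination back to the start) + 180° = 109.86°
Δθ = θ₂ − θ₁ = -8.1°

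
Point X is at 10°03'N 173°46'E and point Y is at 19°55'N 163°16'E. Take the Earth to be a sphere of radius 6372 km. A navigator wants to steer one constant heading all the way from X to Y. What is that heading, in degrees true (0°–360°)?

314.2°

Δψ = ln[tan(π/4+φ₂/2)/tan(π/4+φ₁/2)] = +0.1785
Δλ = -0.1833 rad (taken the short way round)
course = atan2(Δλ, Δψ) = 314.25°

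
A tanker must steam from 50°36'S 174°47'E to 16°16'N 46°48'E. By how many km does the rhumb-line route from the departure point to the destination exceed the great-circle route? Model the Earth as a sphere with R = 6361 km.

Great circle: cos σ = sin φ₁ sin φ₂ + cos φ₁ cos φ₂ cos Δλ,  σ = 2.2036 rad → d_gc = 14017.4 km
Rhumb line: Δψ = +1.3149, q = Δφ/Δψ = 0.8876, d_rh = R√(Δφ²+q²Δλ²) = 14634.0 km
Excess = 14634.0 − 14017.4 = 616.6 ≈ 617 km

617 km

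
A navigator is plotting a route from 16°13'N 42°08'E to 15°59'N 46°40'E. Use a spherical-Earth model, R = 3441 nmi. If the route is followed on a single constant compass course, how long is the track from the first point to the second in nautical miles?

262 nmi

Rhumb course C = atan2(Δλ, Δψ) with Δψ = ln[tan(π/4+φ₂/2)/tan(π/4+φ₁/2)] = -0.0042, Δλ = +0.0791 → C = 93.07°
d = R·|Δφ| / |cos C| = 3441·0.00407 / 0.05350 = 262 nmi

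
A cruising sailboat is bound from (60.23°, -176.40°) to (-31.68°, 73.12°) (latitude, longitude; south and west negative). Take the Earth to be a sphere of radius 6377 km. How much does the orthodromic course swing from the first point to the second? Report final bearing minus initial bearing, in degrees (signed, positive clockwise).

-54.1°

At departure: θ₁ = atan2(sin Δλ cos φ₂, cos φ₁ sin φ₂ − sin φ₁ cos φ₂ cos Δλ) = 269.83°
At arrival: θ₂ = atan2(sin Δλ cos φ₁, −cos φ₂ sin φ₁ + sin φ₂ cos φ₁ cos Δλ) = 215.69°
Δθ = θ₂ − θ₁ = -54.1°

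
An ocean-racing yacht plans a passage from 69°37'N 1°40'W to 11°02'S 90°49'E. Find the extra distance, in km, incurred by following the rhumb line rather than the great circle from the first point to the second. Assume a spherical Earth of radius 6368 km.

Great circle: cos σ = sin φ₁ sin φ₂ + cos φ₁ cos φ₂ cos Δλ,  σ = 1.7662 rad → d_gc = 11247.5 km
Rhumb line: Δψ = -1.9098, q = Δφ/Δψ = 0.7370, d_rh = R√(Δφ²+q²Δλ²) = 11736.4 km
Excess = 11736.4 − 11247.5 = 488.9 ≈ 489 km

489 km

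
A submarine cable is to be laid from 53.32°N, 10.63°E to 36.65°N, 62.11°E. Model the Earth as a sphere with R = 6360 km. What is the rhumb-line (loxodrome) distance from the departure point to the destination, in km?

Rhumb course C = atan2(Δλ, Δψ) with Δψ = ln[tan(π/4+φ₂/2)/tan(π/4+φ₁/2)] = -0.4158, Δλ = +0.8985 → C = 114.83°
d = R·|Δφ| / |cos C| = 6360·0.29095 / 0.41998 = 4406 km

4406 km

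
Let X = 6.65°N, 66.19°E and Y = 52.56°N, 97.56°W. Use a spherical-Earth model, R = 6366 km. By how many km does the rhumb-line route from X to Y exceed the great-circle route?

2690 km

Great circle: cos σ = sin φ₁ sin φ₂ + cos φ₁ cos φ₂ cos Δλ,  σ = 2.0803 rad → d_gc = 13243.4 km
Rhumb line: Δψ = +0.9658, q = Δφ/Δψ = 0.8296, d_rh = R√(Δφ²+q²Δλ²) = 15933.1 km
Excess = 15933.1 − 13243.4 = 2689.7 ≈ 2690 km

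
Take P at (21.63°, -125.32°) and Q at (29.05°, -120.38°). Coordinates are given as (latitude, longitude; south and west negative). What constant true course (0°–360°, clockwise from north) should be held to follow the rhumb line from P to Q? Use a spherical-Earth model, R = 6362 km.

31.0°

Meridional parts: M(φ₁)=+0.3868, M(φ₂)=+0.5303 → ΔM = +0.1434;  Δλ = +0.0862 rad
tan C = Δλ / ΔM = +0.6011 → C = 31.01°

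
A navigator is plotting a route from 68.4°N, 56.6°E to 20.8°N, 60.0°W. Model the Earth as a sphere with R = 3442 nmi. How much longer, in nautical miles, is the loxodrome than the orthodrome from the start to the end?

557 nmi

Great circle: cos σ = sin φ₁ sin φ₂ + cos φ₁ cos φ₂ cos Δλ,  σ = 1.3938 rad → d_gc = 4797.4 nmi
Rhumb line: Δψ = -1.2855, q = Δφ/Δψ = 0.6463, d_rh = R√(Δφ²+q²Δλ²) = 5354.5 nmi
Excess = 5354.5 − 4797.4 = 557.1 ≈ 557 nmi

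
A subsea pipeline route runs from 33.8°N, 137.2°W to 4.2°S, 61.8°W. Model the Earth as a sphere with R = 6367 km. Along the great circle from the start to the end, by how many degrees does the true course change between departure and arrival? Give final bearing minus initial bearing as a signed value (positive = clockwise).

At departure: θ₁ = atan2(sin Δλ cos φ₂, cos φ₁ sin φ₂ − sin φ₁ cos φ₂ cos Δλ) = 101.75°
At arrival: θ₂ = atan2(sin Δλ cos φ₁, −cos φ₂ sin φ₁ + sin φ₂ cos φ₁ cos Δλ) = 125.34°
Δθ = θ₂ − θ₁ = +23.6°

+23.6°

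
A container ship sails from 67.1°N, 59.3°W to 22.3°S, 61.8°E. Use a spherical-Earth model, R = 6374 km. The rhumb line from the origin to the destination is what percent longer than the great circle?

6.4%

Great circle: σ = 2.1359 rad → d_gc = Rσ = 13614.3 km
Rhumb: Δφ = -1.5603, Δλ = +2.1136, Δψ = -1.9962, q = Δφ/Δψ = 0.7816 → d_rh = R√(Δφ²+q²Δλ²) = 14484.5 km
Excess = (14484.5 − 13614.3) / 13614.3 = 870.2 / 13614.3 = 6.39% ≈ 6.4%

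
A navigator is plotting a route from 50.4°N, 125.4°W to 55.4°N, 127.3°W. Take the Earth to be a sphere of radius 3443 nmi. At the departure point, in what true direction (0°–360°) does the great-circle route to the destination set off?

347.8°

θ = atan2( sin Δλ·cos φ₂ ,  cos φ₁ sin φ₂ − sin φ₁ cos φ₂ cos Δλ )
  = atan2(-0.0188, +0.0874) = 347.84°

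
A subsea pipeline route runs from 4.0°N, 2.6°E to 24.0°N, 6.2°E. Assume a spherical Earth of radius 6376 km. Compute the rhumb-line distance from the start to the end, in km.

Rhumb course C = atan2(Δλ, Δψ) with Δψ = ln[tan(π/4+φ₂/2)/tan(π/4+φ₁/2)] = +0.3618, Δλ = +0.0628 → C = 9.85°
d = R·|Δφ| / |cos C| = 6376·0.34907 / 0.98526 = 2259 km

2259 km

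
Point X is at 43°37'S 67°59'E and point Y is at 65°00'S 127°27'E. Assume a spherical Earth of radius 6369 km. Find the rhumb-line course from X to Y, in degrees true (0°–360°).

Meridional parts: M(φ₁)=-0.8476, M(φ₂)=-1.5065 → ΔM = -0.6588;  Δλ = +1.0379 rad
tan C = Δλ / ΔM = -1.5754 → C = 122.41°

122.4°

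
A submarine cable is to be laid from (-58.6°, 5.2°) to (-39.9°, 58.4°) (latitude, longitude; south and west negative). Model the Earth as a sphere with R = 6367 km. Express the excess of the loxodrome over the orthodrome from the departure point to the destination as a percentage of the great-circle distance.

Great circle: σ = 0.6650 rad → d_gc = Rσ = 4233.8 km
Rhumb: Δφ = +0.3264, Δλ = +0.9285, Δψ = +0.5085, q = Δφ/Δψ = 0.6419 → d_rh = R√(Δφ²+q²Δλ²) = 4326.5 km
Excess = (4326.5 − 4233.8) / 4233.8 = 92.7 / 4233.8 = 2.19% ≈ 2.2%

2.2%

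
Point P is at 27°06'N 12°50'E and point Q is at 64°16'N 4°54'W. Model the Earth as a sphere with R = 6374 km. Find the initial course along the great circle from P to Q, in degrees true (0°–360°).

347.8°

N = sin Δλ·cos φ₂ = -0.1322;  D = cos φ₁ sin φ₂ − sin φ₁ cos φ₂ cos Δλ = +0.6135
initial course = atan2(N, D) = 347.84°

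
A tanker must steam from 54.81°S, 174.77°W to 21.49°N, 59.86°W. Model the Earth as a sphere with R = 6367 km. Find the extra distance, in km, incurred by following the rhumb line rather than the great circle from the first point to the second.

442 km

Great circle: cos σ = sin φ₁ sin φ₂ + cos φ₁ cos φ₂ cos Δλ,  σ = 2.1238 rad → d_gc = 13522.2 km
Rhumb line: Δψ = +1.5327, q = Δφ/Δψ = 0.8689, d_rh = R√(Δφ²+q²Δλ²) = 13963.9 km
Excess = 13963.9 − 13522.2 = 441.7 ≈ 442 km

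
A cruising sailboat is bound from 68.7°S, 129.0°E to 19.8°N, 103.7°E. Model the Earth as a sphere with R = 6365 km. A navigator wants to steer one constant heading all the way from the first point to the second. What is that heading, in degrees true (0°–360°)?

Meridional parts: M(φ₁)=-1.6711, M(φ₂)=+0.3527 → ΔM = +2.0237;  Δλ = -0.4416 rad
tan C = Δλ / ΔM = -0.2182 → C = 347.69°

347.7°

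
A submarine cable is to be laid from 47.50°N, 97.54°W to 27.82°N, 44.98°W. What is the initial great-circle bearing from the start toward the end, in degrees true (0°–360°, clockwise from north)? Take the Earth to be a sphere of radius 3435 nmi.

θ = atan2( sin Δλ·cos φ₂ ,  cos φ₁ sin φ₂ − sin φ₁ cos φ₂ cos Δλ )
  = atan2(+0.7022, -0.0811) = 96.59°

96.6°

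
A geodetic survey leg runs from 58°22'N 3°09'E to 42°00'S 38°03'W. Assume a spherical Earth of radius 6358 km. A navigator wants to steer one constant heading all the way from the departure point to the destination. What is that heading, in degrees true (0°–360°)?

Δψ = ln[tan(π/4+φ₂/2)/tan(π/4+φ₁/2)] = -2.0705
Δλ = -0.7191 rad (taken the short way round)
course = atan2(Δλ, Δψ) = 199.15°

199.2°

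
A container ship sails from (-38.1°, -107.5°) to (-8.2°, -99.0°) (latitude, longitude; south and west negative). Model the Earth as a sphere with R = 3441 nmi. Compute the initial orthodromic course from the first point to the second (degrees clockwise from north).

θ = atan2( sin Δλ·cos φ₂ ,  cos φ₁ sin φ₂ − sin φ₁ cos φ₂ cos Δλ )
  = atan2(+0.1463, +0.4918) = 16.57°

16.6°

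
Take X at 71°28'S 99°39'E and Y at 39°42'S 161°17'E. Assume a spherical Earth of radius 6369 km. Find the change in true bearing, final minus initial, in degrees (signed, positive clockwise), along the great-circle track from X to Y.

At departure: θ₁ = atan2(sin Δλ cos φ₂, cos φ₁ sin φ₂ − sin φ₁ cos φ₂ cos Δλ) = 78.03°
At arrival: θ₂ = atan2(sin Δλ cos φ₁, −cos φ₂ sin φ₁ + sin φ₂ cos φ₁ cos Δλ) = 23.84°
Δθ = θ₂ − θ₁ = -54.2°

-54.2°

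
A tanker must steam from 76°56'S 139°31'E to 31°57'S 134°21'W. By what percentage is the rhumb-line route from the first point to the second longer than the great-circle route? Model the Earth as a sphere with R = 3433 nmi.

6.9%

Great circle: σ = 1.0141 rad → d_gc = Rσ = 3481.3 nmi
Rhumb: Δφ = +0.7851, Δλ = +1.5033, Δψ = +1.5780, q = Δφ/Δψ = 0.4975 → d_rh = R√(Δφ²+q²Δλ²) = 3722.6 nmi
Excess = (3722.6 − 3481.3) / 3481.3 = 241.3 / 3481.3 = 6.93% ≈ 6.9%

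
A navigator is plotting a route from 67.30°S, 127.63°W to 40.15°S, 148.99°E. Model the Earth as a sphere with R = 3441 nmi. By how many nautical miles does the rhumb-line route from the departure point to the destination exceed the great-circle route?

198 nmi

Great circle: cos σ = sin φ₁ sin φ₂ + cos φ₁ cos φ₂ cos Δλ,  σ = 0.8907 rad → d_gc = 3065.0 nmi
Rhumb line: Δψ = +0.8395, q = Δφ/Δψ = 0.5645, d_rh = R√(Δφ²+q²Δλ²) = 3263.2 nmi
Excess = 3263.2 − 3065.0 = 198.2 ≈ 198 nmi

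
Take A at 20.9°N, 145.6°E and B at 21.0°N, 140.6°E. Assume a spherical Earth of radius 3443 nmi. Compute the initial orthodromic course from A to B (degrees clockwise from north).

272.1°

θ = atan2( sin Δλ·cos φ₂ ,  cos φ₁ sin φ₂ − sin φ₁ cos φ₂ cos Δλ )
  = atan2(-0.0814, +0.0030) = 272.12°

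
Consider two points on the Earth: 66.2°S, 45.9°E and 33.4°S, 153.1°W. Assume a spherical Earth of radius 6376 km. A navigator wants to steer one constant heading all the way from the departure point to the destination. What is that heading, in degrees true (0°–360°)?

71.5°

Meridional parts: M(φ₁)=-1.5572, M(φ₂)=-0.6191 → ΔM = +0.9381;  Δλ = +2.8100 rad
tan C = Δλ / ΔM = +2.9954 → C = 71.54°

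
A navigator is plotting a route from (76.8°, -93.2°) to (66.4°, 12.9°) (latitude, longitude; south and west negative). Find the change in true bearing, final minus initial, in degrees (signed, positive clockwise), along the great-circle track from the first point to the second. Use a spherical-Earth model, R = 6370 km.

+103.4°

Initial bearing θ₁ = atan2(sin Δλ cos φ₂, cos φ₁ sin φ₂ − sin φ₁ cos φ₂ cos Δλ) = 50.48°
Final bearing θ₂ = (initial bearing from the destination back to the start) + 180° = 153.90°
Δθ = θ₂ − θ₁ = +103.4°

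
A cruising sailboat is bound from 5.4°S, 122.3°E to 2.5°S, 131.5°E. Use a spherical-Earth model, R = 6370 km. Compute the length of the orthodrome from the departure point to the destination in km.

1070 km

cos σ = sin φ₁ sin φ₂ + cos φ₁ cos φ₂ cos Δλ
      = sin(-5.40°)sin(-2.50°) + cos(-5.40°)cos(-2.50°)cos(9.20°) = 0.9859
σ = 9.624° → d = Rσ = 6370·0.16798 = 1070 km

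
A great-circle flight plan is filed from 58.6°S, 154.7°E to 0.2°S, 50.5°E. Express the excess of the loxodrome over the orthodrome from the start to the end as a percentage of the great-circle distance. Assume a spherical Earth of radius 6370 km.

5.2%

Great circle: σ = 1.6960 rad → d_gc = Rσ = 10803.2 km
Rhumb: Δφ = +1.0193, Δλ = -1.8186, Δψ = +1.2656, q = Δφ/Δψ = 0.8054 → d_rh = R√(Δφ²+q²Δλ²) = 11366.8 km
Excess = (11366.8 − 10803.2) / 10803.2 = 563.6 / 10803.2 = 5.22% ≈ 5.2%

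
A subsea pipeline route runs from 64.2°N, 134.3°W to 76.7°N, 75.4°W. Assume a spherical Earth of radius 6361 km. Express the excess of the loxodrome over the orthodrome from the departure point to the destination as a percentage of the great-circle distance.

4.0%

Great circle: σ = 0.3821 rad → d_gc = Rσ = 2430.4 km
Rhumb: Δφ = +0.2182, Δλ = +1.0280, Δψ = +0.6752, q = Δφ/Δψ = 0.3231 → d_rh = R√(Δφ²+q²Δλ²) = 2527.8 km
Excess = (2527.8 − 2430.4) / 2430.4 = 97.4 / 2430.4 = 4.01% ≈ 4.0%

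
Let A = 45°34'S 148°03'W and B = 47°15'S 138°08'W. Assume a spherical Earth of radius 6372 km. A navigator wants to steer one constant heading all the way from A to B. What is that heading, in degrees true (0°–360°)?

Meridional parts: M(φ₁)=-0.8954, M(φ₂)=-0.9380 → ΔM = -0.0426;  Δλ = +0.1731 rad
tan C = Δλ / ΔM = -4.0615 → C = 103.83°

103.8°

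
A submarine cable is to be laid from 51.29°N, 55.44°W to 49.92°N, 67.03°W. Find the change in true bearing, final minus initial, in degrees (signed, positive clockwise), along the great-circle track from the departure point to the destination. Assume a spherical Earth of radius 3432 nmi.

-9.0°

At departure: θ₁ = atan2(sin Δλ cos φ₂, cos φ₁ sin φ₂ − sin φ₁ cos φ₂ cos Δλ) = 263.97°
At arrival: θ₂ = atan2(sin Δλ cos φ₁, −cos φ₂ sin φ₁ + sin φ₂ cos φ₁ cos Δλ) = 255.00°
Δθ = θ₂ − θ₁ = -9.0°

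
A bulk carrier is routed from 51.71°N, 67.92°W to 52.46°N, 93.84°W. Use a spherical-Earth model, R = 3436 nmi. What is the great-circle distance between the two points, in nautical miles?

Haversine: a = sin²(Δφ/2)+cos φ₁ cos φ₂ sin²(Δλ/2) = 0.01903;  σ = 2·atan2(√a,√(1−a))
σ = 15.860° → d = Rσ = 3436·0.27680 = 951 nmi

951 nmi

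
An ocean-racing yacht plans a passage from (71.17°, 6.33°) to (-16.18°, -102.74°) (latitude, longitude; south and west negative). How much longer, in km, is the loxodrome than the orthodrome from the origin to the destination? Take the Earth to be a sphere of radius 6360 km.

768 km

Great circle: cos σ = sin φ₁ sin φ₂ + cos φ₁ cos φ₂ cos Δλ,  σ = 1.9444 rad → d_gc = 12366.7 km
Rhumb line: Δψ = -2.0831, q = Δφ/Δψ = 0.7319, d_rh = R√(Δφ²+q²Δλ²) = 13135.0 km
Excess = 13135.0 − 12366.7 = 768.3 ≈ 768 km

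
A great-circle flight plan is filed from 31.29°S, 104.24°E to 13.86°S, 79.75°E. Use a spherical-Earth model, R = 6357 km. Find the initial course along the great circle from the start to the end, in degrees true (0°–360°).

302.3°

N = sin Δλ·cos φ₂ = -0.4025;  D = cos φ₁ sin φ₂ − sin φ₁ cos φ₂ cos Δλ = +0.2542
initial course = atan2(N, D) = 302.27°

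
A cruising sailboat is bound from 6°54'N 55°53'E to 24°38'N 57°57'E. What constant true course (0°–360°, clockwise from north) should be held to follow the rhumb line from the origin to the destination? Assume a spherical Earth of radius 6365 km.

Δψ = ln[tan(π/4+φ₂/2)/tan(π/4+φ₁/2)] = +0.3231
Δλ = +0.0361 rad (taken the short way round)
course = atan2(Δλ, Δψ) = 6.37°

6.4°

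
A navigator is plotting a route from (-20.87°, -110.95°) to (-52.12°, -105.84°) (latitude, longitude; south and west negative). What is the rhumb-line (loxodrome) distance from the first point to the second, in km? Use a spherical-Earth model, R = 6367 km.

3501 km

Δψ = ln[tan(π/4+φ₂/2)/tan(π/4+φ₁/2)] = -0.6970;  Δφ = -0.5454 rad,  Δλ = +0.0892 rad
q = Δφ/Δψ = 0.7825
d = R·√(Δφ² + q²Δλ²) = 6367·0.54986 = 3501 km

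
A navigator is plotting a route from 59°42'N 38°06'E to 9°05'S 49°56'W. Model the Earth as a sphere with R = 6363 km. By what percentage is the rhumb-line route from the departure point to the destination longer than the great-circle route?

Great circle: σ = 1.6903 rad → d_gc = Rσ = 10755.3 km
Rhumb: Δφ = -1.2005, Δλ = -1.5365, Δψ = -1.4657, q = Δφ/Δψ = 0.8190 → d_rh = R√(Δφ²+q²Δλ²) = 11066.6 km
Excess = (11066.6 − 10755.3) / 10755.3 = 311.3 / 10755.3 = 2.89% ≈ 2.9%

2.9%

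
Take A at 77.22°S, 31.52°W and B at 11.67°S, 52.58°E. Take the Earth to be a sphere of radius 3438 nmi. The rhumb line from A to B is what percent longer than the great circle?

Great circle: σ = 1.3495 rad → d_gc = Rσ = 4639.4 nmi
Rhumb: Δφ = +1.1441, Δλ = +1.4678, Δψ = +1.9842, q = Δφ/Δψ = 0.5766 → d_rh = R√(Δφ²+q²Δλ²) = 4892.5 nmi
Excess = (4892.5 − 4639.4) / 4639.4 = 253.1 / 4639.4 = 5.46% ≈ 5.5%

5.5%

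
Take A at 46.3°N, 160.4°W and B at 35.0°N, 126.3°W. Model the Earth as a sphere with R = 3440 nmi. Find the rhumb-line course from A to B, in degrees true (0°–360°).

Meridional parts: M(φ₁)=+0.9138, M(φ₂)=+0.6528 → ΔM = -0.2610;  Δλ = +0.5952 rad
tan C = Δλ / ΔM = -2.2803 → C = 113.68°

113.7°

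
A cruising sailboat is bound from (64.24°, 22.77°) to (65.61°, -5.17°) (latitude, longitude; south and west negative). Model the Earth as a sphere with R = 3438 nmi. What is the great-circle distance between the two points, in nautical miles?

709 nmi

cos σ = sin φ₁ sin φ₂ + cos φ₁ cos φ₂ cos Δλ
      = sin(64.24°)sin(65.61°) + cos(64.24°)cos(65.61°)cos(-27.94°) = 0.9788
σ = 11.820° → d = Rσ = 3438·0.20630 = 709 nmi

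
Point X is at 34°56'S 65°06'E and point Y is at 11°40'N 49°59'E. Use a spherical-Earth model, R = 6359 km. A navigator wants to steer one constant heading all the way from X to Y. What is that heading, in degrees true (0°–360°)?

Δψ = ln[tan(π/4+φ₂/2)/tan(π/4+φ₁/2)] = +0.8565
Δλ = -0.2638 rad (taken the short way round)
course = atan2(Δλ, Δψ) = 342.88°

342.9°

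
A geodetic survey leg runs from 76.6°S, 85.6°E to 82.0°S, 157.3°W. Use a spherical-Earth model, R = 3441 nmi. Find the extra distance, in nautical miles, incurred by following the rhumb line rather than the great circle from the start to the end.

Great circle: cos σ = sin φ₁ sin φ₂ + cos φ₁ cos φ₂ cos Δλ,  σ = 0.3220 rad → d_gc = 1107.9 nmi
Rhumb line: Δψ = -0.5188, q = Δφ/Δψ = 0.1817, d_rh = R√(Δφ²+q²Δλ²) = 1318.2 nmi
Excess = 1318.2 − 1107.9 = 210.3 ≈ 210 nmi

210 nmi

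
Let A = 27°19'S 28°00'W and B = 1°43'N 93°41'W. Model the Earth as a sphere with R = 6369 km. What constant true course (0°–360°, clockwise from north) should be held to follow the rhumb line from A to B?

Meridional parts: M(φ₁)=-0.4959, M(φ₂)=+0.0300 → ΔM = +0.5259;  Δλ = -1.1464 rad
tan C = Δλ / ΔM = -2.1799 → C = 294.64°

294.6°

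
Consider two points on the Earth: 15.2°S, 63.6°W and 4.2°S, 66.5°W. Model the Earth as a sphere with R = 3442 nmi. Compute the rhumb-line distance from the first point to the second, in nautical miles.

Δψ = ln[tan(π/4+φ₂/2)/tan(π/4+φ₁/2)] = +0.1951;  Δφ = +0.1920 rad,  Δλ = -0.0506 rad
q = Δφ/Δψ = 0.9841
d = R·√(Δφ² + q²Δλ²) = 3442·0.19834 = 683 nmi

683 nmi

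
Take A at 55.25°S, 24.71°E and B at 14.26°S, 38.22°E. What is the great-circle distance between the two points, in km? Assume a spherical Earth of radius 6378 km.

4710 km

Haversine: a = sin²(Δφ/2)+cos φ₁ cos φ₂ sin²(Δλ/2) = 0.13023;  σ = 2·atan2(√a,√(1−a))
σ = 42.308° → d = Rσ = 6378·0.73841 = 4710 km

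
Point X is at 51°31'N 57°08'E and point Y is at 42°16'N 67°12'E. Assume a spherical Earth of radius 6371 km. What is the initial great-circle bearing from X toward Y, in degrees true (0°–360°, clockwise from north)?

139.6°

N = sin Δλ·cos φ₂ = +0.1294;  D = cos φ₁ sin φ₂ − sin φ₁ cos φ₂ cos Δλ = -0.1518
initial course = atan2(N, D) = 139.57°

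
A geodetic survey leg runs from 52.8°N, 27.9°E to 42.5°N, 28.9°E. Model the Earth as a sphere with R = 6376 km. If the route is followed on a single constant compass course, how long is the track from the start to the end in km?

Δψ = ln[tan(π/4+φ₂/2)/tan(π/4+φ₁/2)] = -0.2681;  Δφ = -0.1798 rad,  Δλ = +0.0175 rad
q = Δφ/Δψ = 0.6706
d = R·√(Δφ² + q²Δλ²) = 6376·0.18015 = 1149 km

1149 km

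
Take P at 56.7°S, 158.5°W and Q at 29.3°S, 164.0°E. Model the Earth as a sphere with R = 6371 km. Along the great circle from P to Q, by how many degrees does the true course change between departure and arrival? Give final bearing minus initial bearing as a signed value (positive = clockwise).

+26.8°

At departure: θ₁ = atan2(sin Δλ cos φ₂, cos φ₁ sin φ₂ − sin φ₁ cos φ₂ cos Δλ) = 300.25°
At arrival: θ₂ = atan2(sin Δλ cos φ₁, −cos φ₂ sin φ₁ + sin φ₂ cos φ₁ cos Δλ) = 327.05°
Δθ = θ₂ − θ₁ = +26.8°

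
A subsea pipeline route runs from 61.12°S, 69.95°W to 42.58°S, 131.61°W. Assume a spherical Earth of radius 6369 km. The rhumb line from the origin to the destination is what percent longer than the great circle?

Great circle: σ = 0.7055 rad → d_gc = Rσ = 4493.3 km
Rhumb: Δφ = +0.3236, Δλ = -1.0762, Δψ = +0.5339, q = Δφ/Δψ = 0.6061 → d_rh = R√(Δφ²+q²Δλ²) = 4637.4 km
Excess = (4637.4 − 4493.3) / 4493.3 = 144.1 / 4493.3 = 3.21% ≈ 3.2%

3.2%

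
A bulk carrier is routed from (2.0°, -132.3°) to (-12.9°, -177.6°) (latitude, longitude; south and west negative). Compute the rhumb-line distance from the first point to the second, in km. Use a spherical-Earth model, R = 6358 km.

Rhumb course C = atan2(Δλ, Δψ) with Δψ = ln[tan(π/4+φ₂/2)/tan(π/4+φ₁/2)] = -0.2620, Δλ = -0.7906 → C = 251.67°
d = R·|Δφ| / |cos C| = 6358·0.26005 / 0.31454 = 5257 km

5257 km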